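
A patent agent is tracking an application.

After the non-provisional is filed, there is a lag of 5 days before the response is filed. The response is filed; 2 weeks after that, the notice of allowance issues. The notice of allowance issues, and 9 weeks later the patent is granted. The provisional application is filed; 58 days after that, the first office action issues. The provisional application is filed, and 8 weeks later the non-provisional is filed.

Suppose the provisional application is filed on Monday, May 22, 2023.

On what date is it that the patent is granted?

Saturday, October 7, 2023

The provisional application is filed: May 22, 2023.
The non-provisional is filed: May 22, 2023 + 8 weeks = Jul 17, 2023.
The response is filed: Jul 17, 2023 + 5 days = Jul 22, 2023.
The notice of allowance issues: Jul 22, 2023 + 2 weeks = Aug 5, 2023.
The patent is granted: Aug 5, 2023 + 9 weeks = Oct 7, 2023.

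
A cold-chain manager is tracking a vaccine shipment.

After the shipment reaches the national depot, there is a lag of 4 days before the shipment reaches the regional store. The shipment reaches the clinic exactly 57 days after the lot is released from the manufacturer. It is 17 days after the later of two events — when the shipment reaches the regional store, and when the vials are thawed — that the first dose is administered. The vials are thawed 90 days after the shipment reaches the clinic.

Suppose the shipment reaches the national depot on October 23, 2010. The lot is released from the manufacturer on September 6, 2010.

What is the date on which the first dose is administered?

February 17, 2011

The shipment reaches the national depot: Oct 23, 2010.
The shipment reaches the regional store: Oct 23, 2010 + 4 days = Oct 27, 2010.
The lot is released from the manufacturer: Sep 6, 2010.
The shipment reaches the clinic: Sep 6, 2010 + 57 days = Nov 2, 2010.
The vials are thawed: Nov 2, 2010 + 90 days = Jan 31, 2011.
Both prerequisites met — the shipment reaches the regional store (Oct 27, 2010), the vials are thawed (Jan 31, 2011); the later is Jan 31, 2011.
The first dose is administered: Jan 31, 2011 + 17 days = Feb 17, 2011.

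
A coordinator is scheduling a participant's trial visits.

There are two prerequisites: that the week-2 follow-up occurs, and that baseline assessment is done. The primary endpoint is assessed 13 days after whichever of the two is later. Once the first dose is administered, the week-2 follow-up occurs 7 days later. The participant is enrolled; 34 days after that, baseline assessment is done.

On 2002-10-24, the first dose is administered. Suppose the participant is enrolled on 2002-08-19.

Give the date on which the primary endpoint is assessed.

The first dose is administered: Oct 24, 2002.
The week-2 follow-up occurs: Oct 24, 2002 + 7 days = Oct 31, 2002.
The participant is enrolled: Aug 19, 2002.
Baseline assessment is done: Aug 19, 2002 + 34 days = Sep 22, 2002.
Both prerequisites met — the week-2 follow-up occurs (Oct 31, 2002), baseline assessment is done (Sep 22, 2002); the later is Oct 31, 2002.
The primary endpoint is assessed: Oct 31, 2002 + 13 days = Nov 13, 2002.

2002-11-13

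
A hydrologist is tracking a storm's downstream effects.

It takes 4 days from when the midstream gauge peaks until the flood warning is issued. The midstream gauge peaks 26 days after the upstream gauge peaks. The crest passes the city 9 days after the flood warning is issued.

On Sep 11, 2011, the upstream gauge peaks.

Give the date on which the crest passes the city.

Oct 20, 2011

The upstream gauge peaks: Sep 11, 2011.
The midstream gauge peaks: Sep 11, 2011 + 26 days = Oct 7, 2011.
The flood warning is issued: Oct 7, 2011 + 4 days = Oct 11, 2011.
The crest passes the city: Oct 11, 2011 + 9 days = Oct 20, 2011.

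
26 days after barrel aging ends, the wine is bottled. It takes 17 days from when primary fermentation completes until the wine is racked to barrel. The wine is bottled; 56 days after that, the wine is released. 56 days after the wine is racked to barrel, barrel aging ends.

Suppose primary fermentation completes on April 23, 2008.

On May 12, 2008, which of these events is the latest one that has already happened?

Primary fermentation completes: Apr 23, 2008.
The wine is racked to barrel: Apr 23, 2008 + 17 days = May 10, 2008.
Barrel aging ends: May 10, 2008 + 56 days = Jul 5, 2008.
The wine is bottled: Jul 5, 2008 + 26 days = Jul 31, 2008.
The wine is released: Jul 31, 2008 + 56 days = Sep 25, 2008.
May 12, 2008 falls between when the wine is racked to barrel (May 10, 2008) and when barrel aging ends (Jul 5, 2008).

The wine is racked to barrel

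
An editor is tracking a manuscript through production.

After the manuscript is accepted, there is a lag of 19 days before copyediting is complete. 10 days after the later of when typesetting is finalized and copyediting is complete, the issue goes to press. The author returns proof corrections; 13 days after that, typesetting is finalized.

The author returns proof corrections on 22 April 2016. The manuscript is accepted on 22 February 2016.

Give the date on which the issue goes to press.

15 May 2016

The author returns proof corrections: Apr 22, 2016.
Typesetting is finalized: Apr 22, 2016 + 13 days = May 5, 2016.
The manuscript is accepted: Feb 22, 2016.
Copyediting is complete: Feb 22, 2016 + 19 days = Mar 12, 2016.
Both prerequisites met — typesetting is finalized (May 5, 2016), copyediting is complete (Mar 12, 2016); the later is May 5, 2016.
The issue goes to press: May 5, 2016 + 10 days = May 15, 2016.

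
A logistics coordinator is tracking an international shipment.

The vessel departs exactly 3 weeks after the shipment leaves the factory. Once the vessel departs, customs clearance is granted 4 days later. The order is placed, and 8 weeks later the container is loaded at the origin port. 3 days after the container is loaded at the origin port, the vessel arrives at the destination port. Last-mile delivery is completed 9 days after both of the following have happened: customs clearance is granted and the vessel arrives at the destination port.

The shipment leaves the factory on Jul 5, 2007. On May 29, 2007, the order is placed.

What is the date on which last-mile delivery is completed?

The shipment leaves the factory: Jul 5, 2007.
The vessel departs: Jul 5, 2007 + 3 weeks = Jul 26, 2007.
Customs clearance is granted: Jul 26, 2007 + 4 days = Jul 30, 2007.
The order is placed: May 29, 2007.
The container is loaded at the origin port: May 29, 2007 + 8 weeks = Jul 24, 2007.
The vessel arrives at the destination port: Jul 24, 2007 + 3 days = Jul 27, 2007.
Both prerequisites met — customs clearance is granted (Jul 30, 2007), the vessel arrives at the destination port (Jul 27, 2007); the later is Jul 30, 2007.
Last-mile delivery is completed: Jul 30, 2007 + 9 days = Aug 8, 2007.

Aug 8, 2007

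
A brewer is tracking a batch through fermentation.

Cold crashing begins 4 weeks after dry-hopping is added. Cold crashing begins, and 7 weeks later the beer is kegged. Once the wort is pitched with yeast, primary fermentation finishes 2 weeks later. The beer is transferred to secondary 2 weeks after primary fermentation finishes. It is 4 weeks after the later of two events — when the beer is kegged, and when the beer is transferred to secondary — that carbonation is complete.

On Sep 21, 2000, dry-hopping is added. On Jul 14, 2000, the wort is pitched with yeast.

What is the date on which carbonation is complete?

Dry-hopping is added: Sep 21, 2000.
Cold crashing begins: Sep 21, 2000 + 4 weeks = Oct 19, 2000.
The beer is kegged: Oct 19, 2000 + 7 weeks = Dec 7, 2000.
The wort is pitched with yeast: Jul 14, 2000.
Primary fermentation finishes: Jul 14, 2000 + 2 weeks = Jul 28, 2000.
The beer is transferred to secondary: Jul 28, 2000 + 2 weeks = Aug 11, 2000.
Both prerequisites met — the beer is kegged (Dec 7, 2000), the beer is transferred to secondary (Aug 11, 2000); the later is Dec 7, 2000.
Carbonation is complete: Dec 7, 2000 + 4 weeks = Jan 4, 2001.

Jan 4, 2001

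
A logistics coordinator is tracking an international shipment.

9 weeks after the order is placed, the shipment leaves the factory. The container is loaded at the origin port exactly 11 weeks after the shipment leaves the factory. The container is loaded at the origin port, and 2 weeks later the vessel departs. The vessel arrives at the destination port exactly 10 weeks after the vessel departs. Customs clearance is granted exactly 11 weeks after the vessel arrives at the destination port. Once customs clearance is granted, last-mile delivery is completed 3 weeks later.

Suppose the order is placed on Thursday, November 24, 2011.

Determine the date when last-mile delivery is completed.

The order is placed: Nov 24, 2011.
The shipment leaves the factory: Nov 24, 2011 + 9 weeks = Jan 26, 2012.
The container is loaded at the origin port: Jan 26, 2012 + 11 weeks = Apr 12, 2012.
The vessel departs: Apr 12, 2012 + 2 weeks = Apr 26, 2012.
The vessel arrives at the destination port: Apr 26, 2012 + 10 weeks = Jul 5, 2012.
Customs clearance is granted: Jul 5, 2012 + 11 weeks = Sep 20, 2012.
Last-mile delivery is completed: Sep 20, 2012 + 3 weeks = Oct 11, 2012.

Thursday, October 11, 2012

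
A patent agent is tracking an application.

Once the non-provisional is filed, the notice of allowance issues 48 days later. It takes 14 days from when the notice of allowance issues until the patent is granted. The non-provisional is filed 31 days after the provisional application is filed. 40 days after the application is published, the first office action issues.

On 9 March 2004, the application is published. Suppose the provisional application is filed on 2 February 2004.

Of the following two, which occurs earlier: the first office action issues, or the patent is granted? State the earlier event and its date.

The application is published: Mar 9, 2004.
The first office action issues: Mar 9, 2004 + 40 days = Apr 18, 2004.
The provisional application is filed: Feb 2, 2004.
The non-provisional is filed: Feb 2, 2004 + 31 days = Mar 4, 2004.
The notice of allowance issues: Mar 4, 2004 + 48 days = Apr 21, 2004.
The patent is granted: Apr 21, 2004 + 14 days = May 5, 2004.
Comparing: the first office action issues on Apr 18, 2004 vs the patent is granted on May 5, 2004. Earlier: the first office action issues.

The first office action issues — 18 April 2004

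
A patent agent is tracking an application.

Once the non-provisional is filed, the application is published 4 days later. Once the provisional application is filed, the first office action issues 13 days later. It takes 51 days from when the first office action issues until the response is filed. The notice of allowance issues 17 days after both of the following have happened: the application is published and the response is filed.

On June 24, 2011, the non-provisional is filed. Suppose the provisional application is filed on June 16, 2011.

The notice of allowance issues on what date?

September 5, 2011

The non-provisional is filed: Jun 24, 2011.
The application is published: Jun 24, 2011 + 4 days = Jun 28, 2011.
The provisional application is filed: Jun 16, 2011.
The first office action issues: Jun 16, 2011 + 13 days = Jun 29, 2011.
The response is filed: Jun 29, 2011 + 51 days = Aug 19, 2011.
Both prerequisites met — the application is published (Jun 28, 2011), the response is filed (Aug 19, 2011); the later is Aug 19, 2011.
The notice of allowance issues: Aug 19, 2011 + 17 days = Sep 5, 2011.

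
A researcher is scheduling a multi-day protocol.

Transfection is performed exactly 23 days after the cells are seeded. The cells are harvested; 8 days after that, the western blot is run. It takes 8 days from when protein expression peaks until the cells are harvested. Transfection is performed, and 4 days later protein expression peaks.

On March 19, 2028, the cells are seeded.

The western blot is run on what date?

May 1, 2028

The cells are seeded: Mar 19, 2028.
Transfection is performed: Mar 19, 2028 + 23 days = Apr 11, 2028.
Protein expression peaks: Apr 11, 2028 + 4 days = Apr 15, 2028.
The cells are harvested: Apr 15, 2028 + 8 days = Apr 23, 2028.
The western blot is run: Apr 23, 2028 + 8 days = May 1, 2028.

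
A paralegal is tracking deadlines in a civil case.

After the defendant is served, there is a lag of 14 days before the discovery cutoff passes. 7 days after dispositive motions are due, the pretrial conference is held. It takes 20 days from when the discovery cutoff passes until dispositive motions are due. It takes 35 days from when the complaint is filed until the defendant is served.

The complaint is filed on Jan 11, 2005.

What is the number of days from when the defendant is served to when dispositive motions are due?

Causal path: the defendant is served → the discovery cutoff passes → dispositive motions are due.
Total delay along the path: 14 + 20 = 34 days.

34 days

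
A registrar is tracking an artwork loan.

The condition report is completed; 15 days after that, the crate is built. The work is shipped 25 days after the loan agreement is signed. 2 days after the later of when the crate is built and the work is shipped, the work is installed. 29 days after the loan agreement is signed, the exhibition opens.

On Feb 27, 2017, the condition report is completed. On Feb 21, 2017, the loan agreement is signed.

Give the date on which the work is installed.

Mar 20, 2017

The condition report is completed: Feb 27, 2017.
The crate is built: Feb 27, 2017 + 15 days = Mar 14, 2017.
The loan agreement is signed: Feb 21, 2017.
The work is shipped: Feb 21, 2017 + 25 days = Mar 18, 2017.
Both prerequisites met — the crate is built (Mar 14, 2017), the work is shipped (Mar 18, 2017); the later is Mar 18, 2017.
The work is installed: Mar 18, 2017 + 2 days = Mar 20, 2017.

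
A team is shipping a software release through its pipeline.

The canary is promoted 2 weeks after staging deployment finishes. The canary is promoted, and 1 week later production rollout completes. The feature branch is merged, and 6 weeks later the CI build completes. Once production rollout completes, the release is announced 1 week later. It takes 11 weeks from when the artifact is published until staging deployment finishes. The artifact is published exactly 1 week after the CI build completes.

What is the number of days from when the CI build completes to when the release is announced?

112 days

Causal path: the CI build completes → the artifact is published → staging deployment finishes → the canary is promoted → production rollout completes → the release is announced.
Total delay along the path: 1 + 11 + 2 + 1 + 1 weeks = 16 weeks = 112 days.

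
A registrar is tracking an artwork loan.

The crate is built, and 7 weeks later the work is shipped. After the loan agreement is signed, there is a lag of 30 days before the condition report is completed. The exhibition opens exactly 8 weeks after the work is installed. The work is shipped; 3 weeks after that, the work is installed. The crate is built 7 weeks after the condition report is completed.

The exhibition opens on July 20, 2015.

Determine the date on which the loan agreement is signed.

December 27, 2014

The exhibition opens: Jul 20, 2015.
The work is installed: Jul 20, 2015 − 8 weeks = May 25, 2015.
The work is shipped: May 25, 2015 − 3 weeks = May 4, 2015.
The crate is built: May 4, 2015 − 7 weeks = Mar 16, 2015.
The condition report is completed: Mar 16, 2015 − 7 weeks = Jan 26, 2015.
The loan agreement is signed: Jan 26, 2015 − 30 days = Dec 27, 2014.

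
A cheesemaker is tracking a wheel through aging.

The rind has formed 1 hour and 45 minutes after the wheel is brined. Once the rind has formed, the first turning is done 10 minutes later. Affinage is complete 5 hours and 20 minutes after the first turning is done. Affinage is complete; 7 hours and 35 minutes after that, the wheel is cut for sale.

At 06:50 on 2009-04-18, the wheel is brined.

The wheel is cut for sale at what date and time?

21:40 on 2009-04-18

The wheel is brined: 06:50 Apr 18, 2009.
The rind has formed: 06:50 Apr 18, 2009 + 1h45m = 08:35 Apr 18, 2009.
The first turning is done: 08:35 Apr 18, 2009 + 10m = 08:45 Apr 18, 2009.
Affinage is complete: 08:45 Apr 18, 2009 + 5h20m = 14:05 Apr 18, 2009.
The wheel is cut for sale: 14:05 Apr 18, 2009 + 7h35m = 21:40 Apr 18, 2009.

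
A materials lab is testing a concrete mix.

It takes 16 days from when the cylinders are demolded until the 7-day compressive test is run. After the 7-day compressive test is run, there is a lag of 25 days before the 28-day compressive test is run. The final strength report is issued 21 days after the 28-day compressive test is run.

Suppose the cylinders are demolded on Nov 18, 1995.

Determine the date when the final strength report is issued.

Jan 19, 1996

The cylinders are demolded: Nov 18, 1995.
The 7-day compressive test is run: Nov 18, 1995 + 16 days = Dec 4, 1995.
The 28-day compressive test is run: Dec 4, 1995 + 25 days = Dec 29, 1995.
The final strength report is issued: Dec 29, 1995 + 21 days = Jan 19, 1996.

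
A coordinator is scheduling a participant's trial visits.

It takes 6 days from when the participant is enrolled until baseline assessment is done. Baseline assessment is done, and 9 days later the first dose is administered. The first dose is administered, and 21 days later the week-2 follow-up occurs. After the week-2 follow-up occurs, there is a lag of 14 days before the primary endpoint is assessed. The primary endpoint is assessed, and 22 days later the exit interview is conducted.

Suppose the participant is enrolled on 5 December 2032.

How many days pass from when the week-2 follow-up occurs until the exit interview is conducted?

Causal path: the week-2 follow-up occurs → the primary endpoint is assessed → the exit interview is conducted.
Total delay along the path: 14 + 22 = 36 days.

36 days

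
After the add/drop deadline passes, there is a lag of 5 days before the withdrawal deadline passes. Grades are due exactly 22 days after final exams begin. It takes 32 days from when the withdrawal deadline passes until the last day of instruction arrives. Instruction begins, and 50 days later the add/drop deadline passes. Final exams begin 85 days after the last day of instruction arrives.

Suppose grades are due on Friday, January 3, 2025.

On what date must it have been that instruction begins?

Sunday, June 23, 2024

Grades are due: Jan 3, 2025.
Final exams begin: Jan 3, 2025 − 22 days = Dec 12, 2024.
The last day of instruction arrives: Dec 12, 2024 − 85 days = Sep 18, 2024.
The withdrawal deadline passes: Sep 18, 2024 − 32 days = Aug 17, 2024.
The add/drop deadline passes: Aug 17, 2024 − 5 days = Aug 12, 2024.
Instruction begins: Aug 12, 2024 − 50 days = Jun 23, 2024.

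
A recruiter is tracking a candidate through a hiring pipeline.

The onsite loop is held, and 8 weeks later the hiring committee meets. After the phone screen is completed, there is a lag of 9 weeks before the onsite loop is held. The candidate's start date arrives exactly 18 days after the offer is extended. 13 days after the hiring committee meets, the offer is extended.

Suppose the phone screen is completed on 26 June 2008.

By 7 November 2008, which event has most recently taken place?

The offer is extended

The phone screen is completed: Jun 26, 2008.
The onsite loop is held: Jun 26, 2008 + 9 weeks = Aug 28, 2008.
The hiring committee meets: Aug 28, 2008 + 8 weeks = Oct 23, 2008.
The offer is extended: Oct 23, 2008 + 13 days = Nov 5, 2008.
The candidate's start date arrives: Nov 5, 2008 + 18 days = Nov 23, 2008.
Nov 7, 2008 falls between when the offer is extended (Nov 5, 2008) and when the candidate's start date arrives (Nov 23, 2008).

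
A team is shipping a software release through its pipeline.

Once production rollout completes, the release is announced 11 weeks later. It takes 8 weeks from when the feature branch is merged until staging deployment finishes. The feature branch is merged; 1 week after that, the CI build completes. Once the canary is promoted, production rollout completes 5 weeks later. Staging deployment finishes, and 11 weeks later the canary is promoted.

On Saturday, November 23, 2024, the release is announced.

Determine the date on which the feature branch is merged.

Saturday, March 23, 2024

The release is announced: Nov 23, 2024.
Production rollout completes: Nov 23, 2024 − 11 weeks = Sep 7, 2024.
The canary is promoted: Sep 7, 2024 − 5 weeks = Aug 3, 2024.
Staging deployment finishes: Aug 3, 2024 − 11 weeks = May 18, 2024.
The feature branch is merged: May 18, 2024 − 8 weeks = Mar 23, 2024.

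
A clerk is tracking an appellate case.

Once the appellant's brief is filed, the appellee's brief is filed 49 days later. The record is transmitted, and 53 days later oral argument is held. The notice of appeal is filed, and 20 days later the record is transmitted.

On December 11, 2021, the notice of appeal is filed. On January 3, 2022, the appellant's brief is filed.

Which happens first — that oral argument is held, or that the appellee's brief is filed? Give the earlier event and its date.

The appellee's brief is filed — February 21, 2022

The notice of appeal is filed: Dec 11, 2021.
The record is transmitted: Dec 11, 2021 + 20 days = Dec 31, 2021.
Oral argument is held: Dec 31, 2021 + 53 days = Feb 22, 2022.
The appellant's brief is filed: Jan 3, 2022.
The appellee's brief is filed: Jan 3, 2022 + 49 days = Feb 21, 2022.
Comparing: oral argument is held on Feb 22, 2022 vs the appellee's brief is filed on Feb 21, 2022. Earlier: the appellee's brief is filed.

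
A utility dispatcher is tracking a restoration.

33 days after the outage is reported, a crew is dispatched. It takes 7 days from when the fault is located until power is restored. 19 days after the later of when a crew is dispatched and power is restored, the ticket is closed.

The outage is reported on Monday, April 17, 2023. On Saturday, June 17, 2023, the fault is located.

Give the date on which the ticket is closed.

Thursday, July 13, 2023

The outage is reported: Apr 17, 2023.
A crew is dispatched: Apr 17, 2023 + 33 days = May 20, 2023.
The fault is located: Jun 17, 2023.
Power is restored: Jun 17, 2023 + 7 days = Jun 24, 2023.
Both prerequisites met — a crew is dispatched (May 20, 2023), power is restored (Jun 24, 2023); the later is Jun 24, 2023.
The ticket is closed: Jun 24, 2023 + 19 days = Jul 13, 2023.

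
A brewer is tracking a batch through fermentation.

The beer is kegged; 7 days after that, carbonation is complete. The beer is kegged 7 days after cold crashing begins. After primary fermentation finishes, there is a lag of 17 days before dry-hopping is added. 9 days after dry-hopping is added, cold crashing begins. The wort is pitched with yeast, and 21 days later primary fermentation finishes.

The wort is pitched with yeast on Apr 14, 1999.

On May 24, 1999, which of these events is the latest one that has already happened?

Dry-hopping is added

The wort is pitched with yeast: Apr 14, 1999.
Primary fermentation finishes: Apr 14, 1999 + 21 days = May 5, 1999.
Dry-hopping is added: May 5, 1999 + 17 days = May 22, 1999.
Cold crashing begins: May 22, 1999 + 9 days = May 31, 1999.
The beer is kegged: May 31, 1999 + 7 days = Jun 7, 1999.
Carbonation is complete: Jun 7, 1999 + 7 days = Jun 14, 1999.
May 24, 1999 falls between when dry-hopping is added (May 22, 1999) and when cold crashing begins (May 31, 1999).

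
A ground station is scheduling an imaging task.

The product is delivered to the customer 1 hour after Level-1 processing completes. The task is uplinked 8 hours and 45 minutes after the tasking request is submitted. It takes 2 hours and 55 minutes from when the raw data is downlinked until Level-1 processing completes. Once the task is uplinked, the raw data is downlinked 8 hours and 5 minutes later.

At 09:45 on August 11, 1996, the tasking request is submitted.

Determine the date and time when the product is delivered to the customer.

06:30 on August 12, 1996

The tasking request is submitted: 09:45 Aug 11, 1996.
The task is uplinked: 09:45 Aug 11, 1996 + 8h45m = 18:30 Aug 11, 1996.
The raw data is downlinked: 18:30 Aug 11, 1996 + 8h05m = 02:35 Aug 12, 1996.
Level-1 processing completes: 02:35 Aug 12, 1996 + 2h55m = 05:30 Aug 12, 1996.
The product is delivered to the customer: 05:30 Aug 12, 1996 + 1h = 06:30 Aug 12, 1996.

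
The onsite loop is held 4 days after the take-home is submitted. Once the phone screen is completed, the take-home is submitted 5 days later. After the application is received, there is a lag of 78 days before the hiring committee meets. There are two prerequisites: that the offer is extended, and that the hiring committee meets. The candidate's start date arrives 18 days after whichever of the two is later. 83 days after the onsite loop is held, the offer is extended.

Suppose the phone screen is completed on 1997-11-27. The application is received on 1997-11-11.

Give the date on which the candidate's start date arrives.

The phone screen is completed: Nov 27, 1997.
The take-home is submitted: Nov 27, 1997 + 5 days = Dec 2, 1997.
The onsite loop is held: Dec 2, 1997 + 4 days = Dec 6, 1997.
The offer is extended: Dec 6, 1997 + 83 days = Feb 27, 1998.
The application is received: Nov 11, 1997.
The hiring committee meets: Nov 11, 1997 + 78 days = Jan 28, 1998.
Both prerequisites met — the offer is extended (Feb 27, 1998), the hiring committee meets (Jan 28, 1998); the later is Feb 27, 1998.
The candidate's start date arrives: Feb 27, 1998 + 18 days = Mar 17, 1998.

1998-03-17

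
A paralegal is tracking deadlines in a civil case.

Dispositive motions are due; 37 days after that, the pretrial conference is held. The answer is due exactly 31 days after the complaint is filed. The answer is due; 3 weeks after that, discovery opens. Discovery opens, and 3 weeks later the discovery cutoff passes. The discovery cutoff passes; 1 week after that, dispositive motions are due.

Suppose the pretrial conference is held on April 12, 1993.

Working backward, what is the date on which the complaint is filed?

December 16, 1992

The pretrial conference is held: Apr 12, 1993.
Dispositive motions are due: Apr 12, 1993 − 37 days = Mar 6, 1993.
The discovery cutoff passes: Mar 6, 1993 − 1 week = Feb 27, 1993.
Discovery opens: Feb 27, 1993 − 3 weeks = Feb 6, 1993.
The answer is due: Feb 6, 1993 − 3 weeks = Jan 16, 1993.
The complaint is filed: Jan 16, 1993 − 31 days = Dec 16, 1992.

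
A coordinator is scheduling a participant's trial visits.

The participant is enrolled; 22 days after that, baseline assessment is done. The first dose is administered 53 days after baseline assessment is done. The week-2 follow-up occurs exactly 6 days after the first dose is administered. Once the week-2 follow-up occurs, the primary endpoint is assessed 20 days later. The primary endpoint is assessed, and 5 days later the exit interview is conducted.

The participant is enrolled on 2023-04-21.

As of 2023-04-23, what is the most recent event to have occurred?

The participant is enrolled: Apr 21, 2023.
Baseline assessment is done: Apr 21, 2023 + 22 days = May 13, 2023.
The first dose is administered: May 13, 2023 + 53 days = Jul 5, 2023.
The week-2 follow-up occurs: Jul 5, 2023 + 6 days = Jul 11, 2023.
The primary endpoint is assessed: Jul 11, 2023 + 20 days = Jul 31, 2023.
The exit interview is conducted: Jul 31, 2023 + 5 days = Aug 5, 2023.
Apr 23, 2023 falls between when the participant is enrolled (Apr 21, 2023) and when baseline assessment is done (May 13, 2023).

The participant is enrolled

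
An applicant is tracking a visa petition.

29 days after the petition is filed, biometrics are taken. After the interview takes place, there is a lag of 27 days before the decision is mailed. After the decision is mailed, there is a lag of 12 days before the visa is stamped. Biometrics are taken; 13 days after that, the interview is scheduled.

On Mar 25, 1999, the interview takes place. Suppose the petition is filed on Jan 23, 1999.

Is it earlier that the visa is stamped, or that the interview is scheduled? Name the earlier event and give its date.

The interview is scheduled — Mar 6, 1999

The interview takes place: Mar 25, 1999.
The decision is mailed: Mar 25, 1999 + 27 days = Apr 21, 1999.
The visa is stamped: Apr 21, 1999 + 12 days = May 3, 1999.
The petition is filed: Jan 23, 1999.
Biometrics are taken: Jan 23, 1999 + 29 days = Feb 21, 1999.
The interview is scheduled: Feb 21, 1999 + 13 days = Mar 6, 1999.
Comparing: the visa is stamped on May 3, 1999 vs the interview is scheduled on Mar 6, 1999. Earlier: the interview is scheduled.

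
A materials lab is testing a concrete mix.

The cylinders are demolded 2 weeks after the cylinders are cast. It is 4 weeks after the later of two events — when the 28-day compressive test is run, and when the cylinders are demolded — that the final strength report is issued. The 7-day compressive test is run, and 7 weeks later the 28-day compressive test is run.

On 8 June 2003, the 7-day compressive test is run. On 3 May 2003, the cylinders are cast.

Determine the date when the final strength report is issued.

24 August 2003

The 7-day compressive test is run: Jun 8, 2003.
The 28-day compressive test is run: Jun 8, 2003 + 7 weeks = Jul 27, 2003.
The cylinders are cast: May 3, 2003.
The cylinders are demolded: May 3, 2003 + 2 weeks = May 17, 2003.
Both prerequisites met — the 28-day compressive test is run (Jul 27, 2003), the cylinders are demolded (May 17, 2003); the later is Jul 27, 2003.
The final strength report is issued: Jul 27, 2003 + 4 weeks = Aug 24, 2003.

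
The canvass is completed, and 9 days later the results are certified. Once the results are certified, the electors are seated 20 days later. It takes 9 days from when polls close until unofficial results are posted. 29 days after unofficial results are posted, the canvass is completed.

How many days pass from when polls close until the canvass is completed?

Causal path: polls close → unofficial results are posted → the canvass is completed.
Total delay along the path: 9 + 29 = 38 days.

38 days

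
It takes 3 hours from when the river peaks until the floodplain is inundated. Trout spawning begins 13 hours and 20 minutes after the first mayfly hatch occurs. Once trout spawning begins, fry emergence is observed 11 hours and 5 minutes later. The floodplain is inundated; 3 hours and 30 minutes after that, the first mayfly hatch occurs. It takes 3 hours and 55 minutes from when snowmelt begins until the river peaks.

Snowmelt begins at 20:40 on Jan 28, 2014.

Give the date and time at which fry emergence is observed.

Snowmelt begins: 20:40 Jan 28, 2014.
The river peaks: 20:40 Jan 28, 2014 + 3h55m = 00:35 Jan 29, 2014.
The floodplain is inundated: 00:35 Jan 29, 2014 + 3h = 03:35 Jan 29, 2014.
The first mayfly hatch occurs: 03:35 Jan 29, 2014 + 3h30m = 07:05 Jan 29, 2014.
Trout spawning begins: 07:05 Jan 29, 2014 + 13h20m = 20:25 Jan 29, 2014.
Fry emergence is observed: 20:25 Jan 29, 2014 + 11h05m = 07:30 Jan 30, 2014.

07:30 on Jan 30, 2014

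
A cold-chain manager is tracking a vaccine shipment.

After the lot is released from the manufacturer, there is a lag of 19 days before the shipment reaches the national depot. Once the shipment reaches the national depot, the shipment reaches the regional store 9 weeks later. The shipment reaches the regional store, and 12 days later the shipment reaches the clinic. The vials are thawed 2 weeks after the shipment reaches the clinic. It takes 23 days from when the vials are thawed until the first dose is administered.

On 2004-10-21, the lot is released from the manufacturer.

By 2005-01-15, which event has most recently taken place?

The shipment reaches the regional store

The lot is released from the manufacturer: Oct 21, 2004.
The shipment reaches the national depot: Oct 21, 2004 + 19 days = Nov 9, 2004.
The shipment reaches the regional store: Nov 9, 2004 + 9 weeks = Jan 11, 2005.
The shipment reaches the clinic: Jan 11, 2005 + 12 days = Jan 23, 2005.
The vials are thawed: Jan 23, 2005 + 2 weeks = Feb 6, 2005.
The first dose is administered: Feb 6, 2005 + 23 days = Mar 1, 2005.
Jan 15, 2005 falls between when the shipment reaches the regional store (Jan 11, 2005) and when the shipment reaches the clinic (Jan 23, 2005).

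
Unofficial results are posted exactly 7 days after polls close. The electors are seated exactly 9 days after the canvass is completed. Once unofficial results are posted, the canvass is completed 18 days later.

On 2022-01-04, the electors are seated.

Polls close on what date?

The electors are seated: Jan 4, 2022.
The canvass is completed: Jan 4, 2022 − 9 days = Dec 26, 2021.
Unofficial results are posted: Dec 26, 2021 − 18 days = Dec 8, 2021.
Polls close: Dec 8, 2021 − 7 days = Dec 1, 2021.

2021-12-01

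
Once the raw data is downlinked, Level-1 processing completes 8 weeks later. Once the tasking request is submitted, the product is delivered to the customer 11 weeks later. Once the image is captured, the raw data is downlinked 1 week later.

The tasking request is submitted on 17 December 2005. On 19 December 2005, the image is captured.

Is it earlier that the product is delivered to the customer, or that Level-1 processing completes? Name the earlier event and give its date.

Level-1 processing completes — 20 February 2006

The tasking request is submitted: Dec 17, 2005.
The product is delivered to the customer: Dec 17, 2005 + 11 weeks = Mar 4, 2006.
The image is captured: Dec 19, 2005.
The raw data is downlinked: Dec 19, 2005 + 1 week = Dec 26, 2005.
Level-1 processing completes: Dec 26, 2005 + 8 weeks = Feb 20, 2006.
Comparing: the product is delivered to the customer on Mar 4, 2006 vs Level-1 processing completes on Feb 20, 2006. Earlier: Level-1 processing completes.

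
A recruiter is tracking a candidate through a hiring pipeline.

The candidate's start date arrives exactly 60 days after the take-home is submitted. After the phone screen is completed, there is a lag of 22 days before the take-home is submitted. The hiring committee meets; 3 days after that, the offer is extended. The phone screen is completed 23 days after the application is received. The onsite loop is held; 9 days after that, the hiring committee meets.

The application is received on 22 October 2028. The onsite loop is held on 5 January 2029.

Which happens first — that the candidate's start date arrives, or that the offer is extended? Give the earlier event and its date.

The offer is extended — 17 January 2029

The application is received: Oct 22, 2028.
The phone screen is completed: Oct 22, 2028 + 23 days = Nov 14, 2028.
The take-home is submitted: Nov 14, 2028 + 22 days = Dec 6, 2028.
The candidate's start date arrives: Dec 6, 2028 + 60 days = Feb 4, 2029.
The onsite loop is held: Jan 5, 2029.
The hiring committee meets: Jan 5, 2029 + 9 days = Jan 14, 2029.
The offer is extended: Jan 14, 2029 + 3 days = Jan 17, 2029.
Comparing: the candidate's start date arrives on Feb 4, 2029 vs the offer is extended on Jan 17, 2029. Earlier: the offer is extended.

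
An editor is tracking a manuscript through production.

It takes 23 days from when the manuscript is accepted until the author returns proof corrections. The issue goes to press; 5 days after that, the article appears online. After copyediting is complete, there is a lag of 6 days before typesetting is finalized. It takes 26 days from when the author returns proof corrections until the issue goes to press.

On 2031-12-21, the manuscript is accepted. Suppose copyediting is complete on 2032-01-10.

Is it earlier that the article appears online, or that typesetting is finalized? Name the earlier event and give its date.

The manuscript is accepted: Dec 21, 2031.
The author returns proof corrections: Dec 21, 2031 + 23 days = Jan 13, 2032.
The issue goes to press: Jan 13, 2032 + 26 days = Feb 8, 2032.
The article appears online: Feb 8, 2032 + 5 days = Feb 13, 2032.
Copyediting is complete: Jan 10, 2032.
Typesetting is finalized: Jan 10, 2032 + 6 days = Jan 16, 2032.
Comparing: the article appears online on Feb 13, 2032 vs typesetting is finalized on Jan 16, 2032. Earlier: typesetting is finalized.

Typesetting is finalized — 2032-01-16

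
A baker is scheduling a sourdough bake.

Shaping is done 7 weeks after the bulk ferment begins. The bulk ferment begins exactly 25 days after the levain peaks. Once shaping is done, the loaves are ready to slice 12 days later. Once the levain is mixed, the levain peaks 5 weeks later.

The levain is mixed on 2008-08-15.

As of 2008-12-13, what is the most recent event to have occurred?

The levain is mixed: Aug 15, 2008.
The levain peaks: Aug 15, 2008 + 5 weeks = Sep 19, 2008.
The bulk ferment begins: Sep 19, 2008 + 25 days = Oct 14, 2008.
Shaping is done: Oct 14, 2008 + 7 weeks = Dec 2, 2008.
The loaves are ready to slice: Dec 2, 2008 + 12 days = Dec 14, 2008.
Dec 13, 2008 falls between when shaping is done (Dec 2, 2008) and when the loaves are ready to slice (Dec 14, 2008).

Shaping is done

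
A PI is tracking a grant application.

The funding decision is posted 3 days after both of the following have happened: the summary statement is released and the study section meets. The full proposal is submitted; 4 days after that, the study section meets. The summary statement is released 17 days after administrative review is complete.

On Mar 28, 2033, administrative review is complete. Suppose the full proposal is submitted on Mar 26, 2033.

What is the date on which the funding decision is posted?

Apr 17, 2033

Administrative review is complete: Mar 28, 2033.
The summary statement is released: Mar 28, 2033 + 17 days = Apr 14, 2033.
The full proposal is submitted: Mar 26, 2033.
The study section meets: Mar 26, 2033 + 4 days = Mar 30, 2033.
Both prerequisites met — the summary statement is released (Apr 14, 2033), the study section meets (Mar 30, 2033); the later is Apr 14, 2033.
The funding decision is posted: Apr 14, 2033 + 3 days = Apr 17, 2033.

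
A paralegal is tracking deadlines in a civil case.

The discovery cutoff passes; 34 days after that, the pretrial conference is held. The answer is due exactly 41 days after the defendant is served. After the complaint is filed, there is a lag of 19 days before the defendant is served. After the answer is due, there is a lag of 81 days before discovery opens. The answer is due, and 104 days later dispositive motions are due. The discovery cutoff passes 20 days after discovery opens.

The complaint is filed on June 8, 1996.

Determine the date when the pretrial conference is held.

The complaint is filed: Jun 8, 1996.
The defendant is served: Jun 8, 1996 + 19 days = Jun 27, 1996.
The answer is due: Jun 27, 1996 + 41 days = Aug 7, 1996.
Discovery opens: Aug 7, 1996 + 81 days = Oct 27, 1996.
The discovery cutoff passes: Oct 27, 1996 + 20 days = Nov 16, 1996.
The pretrial conference is held: Nov 16, 1996 + 34 days = Dec 20, 1996.

December 20, 1996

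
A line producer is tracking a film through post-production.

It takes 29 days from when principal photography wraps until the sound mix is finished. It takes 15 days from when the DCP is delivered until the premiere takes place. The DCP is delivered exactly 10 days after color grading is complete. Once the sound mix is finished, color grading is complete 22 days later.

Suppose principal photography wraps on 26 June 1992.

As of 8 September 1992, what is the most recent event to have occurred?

The DCP is delivered

Principal photography wraps: Jun 26, 1992.
The sound mix is finished: Jun 26, 1992 + 29 days = Jul 25, 1992.
Color grading is complete: Jul 25, 1992 + 22 days = Aug 16, 1992.
The DCP is delivered: Aug 16, 1992 + 10 days = Aug 26, 1992.
The premiere takes place: Aug 26, 1992 + 15 days = Sep 10, 1992.
Sep 8, 1992 falls between when the DCP is delivered (Aug 26, 1992) and when the premiere takes place (Sep 10, 1992).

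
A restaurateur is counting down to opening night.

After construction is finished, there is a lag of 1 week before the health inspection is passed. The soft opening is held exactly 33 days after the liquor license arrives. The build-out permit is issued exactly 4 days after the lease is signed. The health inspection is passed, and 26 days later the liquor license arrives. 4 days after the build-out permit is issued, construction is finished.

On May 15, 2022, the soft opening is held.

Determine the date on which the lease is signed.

The soft opening is held: May 15, 2022.
The liquor license arrives: May 15, 2022 − 33 days = Apr 12, 2022.
The health inspection is passed: Apr 12, 2022 − 26 days = Mar 17, 2022.
Construction is finished: Mar 17, 2022 − 1 week = Mar 10, 2022.
The build-out permit is issued: Mar 10, 2022 − 4 days = Mar 6, 2022.
The lease is signed: Mar 6, 2022 − 4 days = Mar 2, 2022.

Mar 2, 2022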